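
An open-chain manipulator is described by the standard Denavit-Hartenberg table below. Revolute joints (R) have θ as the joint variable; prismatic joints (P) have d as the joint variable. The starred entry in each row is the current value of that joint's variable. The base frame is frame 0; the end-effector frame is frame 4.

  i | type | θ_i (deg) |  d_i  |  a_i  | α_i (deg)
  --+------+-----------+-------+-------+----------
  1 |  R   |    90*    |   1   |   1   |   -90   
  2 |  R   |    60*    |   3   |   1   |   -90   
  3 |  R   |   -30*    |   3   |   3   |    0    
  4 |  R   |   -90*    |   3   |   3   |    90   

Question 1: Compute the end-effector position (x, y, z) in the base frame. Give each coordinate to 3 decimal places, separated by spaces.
-7.098 -3.147 -3.817

after link 1: o_1 = (0.0000, 1.0000, 1.0000)
after link 2: o_2 = (-3.0000, 1.5000, 0.1340)
after link 3: o_3 = (-4.5000, 0.2010, -3.6160)
after link 4: o_4 = (-7.0981, -3.1471, -3.8170)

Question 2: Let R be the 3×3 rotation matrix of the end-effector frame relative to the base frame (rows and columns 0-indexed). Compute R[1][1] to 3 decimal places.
-0.866

End-effector y-axis (col 1 of R) = (-0.0000,-0.8660,-0.5000)
R[1][1] = -0.8660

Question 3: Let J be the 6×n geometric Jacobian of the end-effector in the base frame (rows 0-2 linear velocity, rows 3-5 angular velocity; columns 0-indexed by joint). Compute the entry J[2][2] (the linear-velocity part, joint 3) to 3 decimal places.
-3.549

axis z_2 = (-0.0000,-0.8660,-0.5000); lever o_n−o_2 = (-4.0981,-4.6471,-3.9510)
cross product → J_v[:, 2] = (1.0981,2.0490,-3.5490)
J_ω[:, 2] = z_2
entry J[2][2] = -3.5490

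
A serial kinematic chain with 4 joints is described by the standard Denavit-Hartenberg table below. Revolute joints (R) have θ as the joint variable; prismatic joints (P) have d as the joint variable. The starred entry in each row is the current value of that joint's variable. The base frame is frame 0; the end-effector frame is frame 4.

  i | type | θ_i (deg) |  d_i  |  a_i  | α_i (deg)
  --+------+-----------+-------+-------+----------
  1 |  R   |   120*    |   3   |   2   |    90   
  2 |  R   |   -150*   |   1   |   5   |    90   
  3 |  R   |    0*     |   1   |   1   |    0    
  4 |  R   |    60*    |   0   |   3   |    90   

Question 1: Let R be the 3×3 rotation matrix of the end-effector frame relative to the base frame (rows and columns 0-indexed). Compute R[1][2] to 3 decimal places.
-0.900

End-effector z-axis (col 2 of R) = (-0.0580,-0.8995,-0.4330)
R[1][2] = -0.8995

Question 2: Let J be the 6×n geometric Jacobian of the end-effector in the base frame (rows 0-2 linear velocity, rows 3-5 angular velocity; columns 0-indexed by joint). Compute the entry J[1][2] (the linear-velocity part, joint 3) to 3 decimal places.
3.199

axis z_2 = (0.2500,-0.4330,0.8660); lever o_n−o_2 = (3.5825,-1.0090,-0.3840)
cross product → J_v[:, 2] = (1.0401,3.1986,1.2990)
J_ω[:, 2] = z_2
entry J[1][2] = 3.1986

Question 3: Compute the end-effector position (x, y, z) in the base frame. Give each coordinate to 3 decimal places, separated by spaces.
after link 1: o_1 = (-1.0000, 1.7321, 3.0000)
after link 2: o_2 = (2.0311, -1.5179, 0.5000)
after link 3: o_3 = (2.7141, -2.7010, 0.8660)
after link 4: o_4 = (5.6136, -2.5269, 0.1160)

5.614 -2.527 0.116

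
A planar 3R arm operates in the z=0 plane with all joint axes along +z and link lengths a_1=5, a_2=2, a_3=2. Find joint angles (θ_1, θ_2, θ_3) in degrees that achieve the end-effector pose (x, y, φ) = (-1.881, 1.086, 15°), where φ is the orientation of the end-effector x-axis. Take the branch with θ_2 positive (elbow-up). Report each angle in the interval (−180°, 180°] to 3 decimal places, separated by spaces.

149.995 134.988 90.017

wrist centre = target − a_3·(cos φ, sin φ) = (-3.8129, 0.5684)
cos θ_2 = (14.8609−5²−2²)/(2·5·2) = -0.7070; θ_2 = 134.9878° (elbow-up)
β = atan2(0.5684,-3.8129) = 171.5216°; ψ = atan2(1.4145,3.5861) = 21.5265°
θ_1 = β − ψ = 149.9951°
θ_3 = φ − θ_1 − θ_2 = 90.0171° (wrapped to (-180°,180°])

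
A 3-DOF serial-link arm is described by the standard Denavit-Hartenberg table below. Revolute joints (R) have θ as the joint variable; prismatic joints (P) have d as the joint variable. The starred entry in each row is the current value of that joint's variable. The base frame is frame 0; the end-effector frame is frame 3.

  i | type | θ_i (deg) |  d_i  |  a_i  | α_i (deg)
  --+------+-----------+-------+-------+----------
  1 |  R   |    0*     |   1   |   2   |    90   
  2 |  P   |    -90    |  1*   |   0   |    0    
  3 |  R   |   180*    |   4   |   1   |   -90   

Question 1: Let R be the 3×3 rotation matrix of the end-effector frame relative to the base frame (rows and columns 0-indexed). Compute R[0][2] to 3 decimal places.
-1.000

End-effector z-axis (col 2 of R) = (-1.0000,-0.0000,0.0000)
R[0][2] = -1.0000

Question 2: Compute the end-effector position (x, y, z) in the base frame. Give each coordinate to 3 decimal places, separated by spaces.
after link 1: o_1 = (2.0000, 0.0000, 1.0000)
after link 2: o_2 = (2.0000, -1.0000, 1.0000)
after link 3: o_3 = (2.0000, -5.0000, 2.0000)

2.000 -5.000 2.000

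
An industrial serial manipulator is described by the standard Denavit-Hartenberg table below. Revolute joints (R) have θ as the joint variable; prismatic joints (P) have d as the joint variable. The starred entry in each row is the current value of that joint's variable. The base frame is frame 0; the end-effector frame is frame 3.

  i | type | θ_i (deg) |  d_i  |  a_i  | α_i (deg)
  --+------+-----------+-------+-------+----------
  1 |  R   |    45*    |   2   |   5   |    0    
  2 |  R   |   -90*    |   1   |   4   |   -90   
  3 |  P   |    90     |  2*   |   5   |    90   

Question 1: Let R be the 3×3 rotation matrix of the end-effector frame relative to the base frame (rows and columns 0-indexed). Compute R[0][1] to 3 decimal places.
End-effector y-axis (col 1 of R) = (0.7071,0.7071,0.0000)
R[0][1] = 0.7071

0.707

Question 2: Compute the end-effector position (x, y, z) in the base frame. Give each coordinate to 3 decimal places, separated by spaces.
7.778 2.121 -2.000

after link 1: o_1 = (3.5355, 3.5355, 2.0000)
after link 2: o_2 = (6.3640, 0.7071, 3.0000)
after link 3: o_3 = (7.7782, 2.1213, -2.0000)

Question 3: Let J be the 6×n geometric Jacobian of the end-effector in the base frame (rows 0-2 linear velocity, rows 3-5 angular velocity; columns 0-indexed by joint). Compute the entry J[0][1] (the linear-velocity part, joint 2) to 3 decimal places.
axis z_1 = (0.0000,0.0000,1.0000); lever o_n−o_1 = (4.2426,-1.4142,-4.0000)
cross product → J_v[:, 1] = (1.4142,4.2426,-0.0000)
J_ω[:, 1] = z_1
entry J[0][1] = 1.4142

1.414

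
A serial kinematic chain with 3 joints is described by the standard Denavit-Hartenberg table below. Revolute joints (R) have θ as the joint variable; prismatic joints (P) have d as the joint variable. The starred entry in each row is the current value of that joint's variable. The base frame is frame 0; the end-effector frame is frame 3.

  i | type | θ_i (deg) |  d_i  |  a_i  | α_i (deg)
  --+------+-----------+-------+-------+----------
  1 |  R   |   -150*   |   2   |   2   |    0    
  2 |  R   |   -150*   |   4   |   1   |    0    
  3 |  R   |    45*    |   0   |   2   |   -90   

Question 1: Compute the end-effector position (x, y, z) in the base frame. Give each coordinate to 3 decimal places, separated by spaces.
after link 1: o_1 = (-1.7321, -1.0000, 2.0000)
after link 2: o_2 = (-1.2321, -0.1340, 6.0000)
after link 3: o_3 = (-1.7497, 1.7979, 6.0000)

-1.750 1.798 6.000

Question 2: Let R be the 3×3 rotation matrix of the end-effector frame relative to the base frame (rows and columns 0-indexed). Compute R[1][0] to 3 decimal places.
End-effector x-axis (col 0 of R) = (-0.2588,0.9659,0.0000)
R[1][0] = 0.9659

0.966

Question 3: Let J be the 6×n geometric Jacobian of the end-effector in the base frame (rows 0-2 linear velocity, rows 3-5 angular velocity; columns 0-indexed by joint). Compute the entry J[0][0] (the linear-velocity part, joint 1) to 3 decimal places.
axis z_0 = ẑ; lever o_n−o_0 = (-1.7497,1.7979,6.0000)
cross product → J_v[:, 0] = (-1.7979,-1.7497,0.0000)
J_ω[:, 0] = z_0
entry J[0][0] = -1.7979

-1.798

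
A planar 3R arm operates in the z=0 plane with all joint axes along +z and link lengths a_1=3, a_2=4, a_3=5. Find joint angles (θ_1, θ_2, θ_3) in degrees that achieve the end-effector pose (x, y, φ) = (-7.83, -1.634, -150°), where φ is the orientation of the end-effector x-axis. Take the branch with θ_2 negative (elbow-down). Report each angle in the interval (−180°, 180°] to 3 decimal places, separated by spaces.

-119.998 -120.003 90.001

wrist centre = target − a_3·(cos φ, sin φ) = (-3.4999, 0.8660)
cos θ_2 = (12.9991−3²−4²)/(2·3·4) = -0.5000; θ_2 = -120.0026° (elbow-down)
β = atan2(0.8660,-3.4999) = 166.1020°; ψ = atan2(-3.4640,0.9998) = -73.8999°
θ_1 = β − ψ = 240.0019°
θ_3 = φ − θ_1 − θ_2 = 90.0007° (wrapped to (-180°,180°])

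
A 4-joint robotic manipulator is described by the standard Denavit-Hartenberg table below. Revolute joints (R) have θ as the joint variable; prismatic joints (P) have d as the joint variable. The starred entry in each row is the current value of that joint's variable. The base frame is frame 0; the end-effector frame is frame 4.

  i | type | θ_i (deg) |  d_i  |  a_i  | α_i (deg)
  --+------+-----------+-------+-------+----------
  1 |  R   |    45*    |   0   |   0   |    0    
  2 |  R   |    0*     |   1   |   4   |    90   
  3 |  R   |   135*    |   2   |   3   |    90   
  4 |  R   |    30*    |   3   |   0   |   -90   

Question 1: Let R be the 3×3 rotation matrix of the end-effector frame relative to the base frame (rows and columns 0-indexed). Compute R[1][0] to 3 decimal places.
End-effector x-axis (col 0 of R) = (-0.0795,-0.7866,0.6124)
R[1][0] = -0.7866

-0.787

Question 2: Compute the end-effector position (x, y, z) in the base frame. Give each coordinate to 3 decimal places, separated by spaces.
after link 1: o_1 = (0.0000, 0.0000, 0.0000)
after link 2: o_2 = (2.8284, 2.8284, 1.0000)
after link 3: o_3 = (2.7426, -0.0858, 3.1213)
after link 4: o_4 = (4.2426, 1.4142, 5.2426)

4.243 1.414 5.243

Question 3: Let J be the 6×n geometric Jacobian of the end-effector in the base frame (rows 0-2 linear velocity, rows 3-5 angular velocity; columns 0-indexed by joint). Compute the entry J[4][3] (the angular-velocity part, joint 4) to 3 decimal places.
0.500

axis z_3 = (0.5000,0.5000,0.7071); lever o_n−o_3 = (1.5000,1.5000,2.1213)
cross product → J_v[:, 3] = (0.0000,-0.0000,0.0000)
J_ω[:, 3] = z_3
entry J[4][3] = 0.5000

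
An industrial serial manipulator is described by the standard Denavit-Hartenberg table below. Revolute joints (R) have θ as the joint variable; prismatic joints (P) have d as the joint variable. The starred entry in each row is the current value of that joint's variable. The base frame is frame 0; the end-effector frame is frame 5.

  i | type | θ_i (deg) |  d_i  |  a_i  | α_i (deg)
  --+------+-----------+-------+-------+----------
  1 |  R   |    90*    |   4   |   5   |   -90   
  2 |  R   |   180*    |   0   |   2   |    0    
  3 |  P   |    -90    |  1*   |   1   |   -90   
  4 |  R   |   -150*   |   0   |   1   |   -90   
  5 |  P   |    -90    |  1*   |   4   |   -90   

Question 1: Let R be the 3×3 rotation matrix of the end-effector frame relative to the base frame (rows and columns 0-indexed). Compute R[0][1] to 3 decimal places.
End-effector y-axis (col 1 of R) = (0.8660,-0.0000,0.5000)
R[0][1] = 0.8660

0.866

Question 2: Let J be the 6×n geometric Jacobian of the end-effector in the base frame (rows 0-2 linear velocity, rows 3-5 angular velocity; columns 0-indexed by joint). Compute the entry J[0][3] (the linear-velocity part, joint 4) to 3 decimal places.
axis z_3 = (-0.0000,-1.0000,-0.0000); lever o_n−o_3 = (-1.3660,-4.0000,0.3660)
cross product → J_v[:, 3] = (-0.3660,0.0000,-1.3660)
J_ω[:, 3] = z_3
entry J[0][3] = -0.3660

-0.366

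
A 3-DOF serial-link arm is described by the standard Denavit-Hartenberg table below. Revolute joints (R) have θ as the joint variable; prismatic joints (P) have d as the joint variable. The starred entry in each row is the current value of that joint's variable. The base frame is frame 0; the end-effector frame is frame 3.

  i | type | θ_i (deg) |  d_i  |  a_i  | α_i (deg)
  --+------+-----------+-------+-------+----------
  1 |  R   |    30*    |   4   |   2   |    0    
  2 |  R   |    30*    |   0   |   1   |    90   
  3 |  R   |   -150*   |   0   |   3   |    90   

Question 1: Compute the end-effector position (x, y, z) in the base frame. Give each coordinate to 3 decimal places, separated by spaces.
after link 1: o_1 = (1.7321, 1.0000, 4.0000)
after link 2: o_2 = (2.2321, 1.8660, 4.0000)
after link 3: o_3 = (0.9330, -0.3840, 2.5000)

0.933 -0.384 2.500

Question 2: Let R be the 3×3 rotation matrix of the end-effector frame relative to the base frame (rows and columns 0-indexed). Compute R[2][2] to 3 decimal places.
End-effector z-axis (col 2 of R) = (-0.2500,-0.4330,0.8660)
R[2][2] = 0.8660

0.866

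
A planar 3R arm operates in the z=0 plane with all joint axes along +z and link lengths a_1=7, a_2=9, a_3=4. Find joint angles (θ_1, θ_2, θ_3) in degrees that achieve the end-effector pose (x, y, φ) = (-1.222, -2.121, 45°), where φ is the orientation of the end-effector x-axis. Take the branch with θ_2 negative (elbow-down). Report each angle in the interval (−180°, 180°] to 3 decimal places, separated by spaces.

wrist centre = target − a_3·(cos φ, sin φ) = (-4.0504, -4.9494)
cos θ_2 = (40.9028−7²−9²)/(2·7·9) = -0.7071; θ_2 = -135.0011° (elbow-down)
β = atan2(-4.9494,-4.0504) = -129.2956°; ψ = atan2(-6.3638,0.6359) = -84.2936°
θ_1 = β − ψ = -45.0020°
θ_3 = φ − θ_1 − θ_2 = -134.9968° (wrapped to (-180°,180°])

-45.002 -135.001 -134.997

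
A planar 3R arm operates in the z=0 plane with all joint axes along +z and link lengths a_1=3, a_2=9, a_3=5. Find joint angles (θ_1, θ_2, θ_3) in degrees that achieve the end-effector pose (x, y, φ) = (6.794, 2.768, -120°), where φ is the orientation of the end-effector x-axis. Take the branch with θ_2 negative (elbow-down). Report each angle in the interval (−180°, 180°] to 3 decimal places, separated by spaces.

wrist centre = target − a_3·(cos φ, sin φ) = (9.2940, 7.0981)
cos θ_2 = (136.7618−3²−9²)/(2·3·9) = 0.8660; θ_2 = -30.0075° (elbow-down)
β = atan2(7.0981,9.2940) = 37.3701°; ψ = atan2(-4.5010,10.7936) = -22.6365°
θ_1 = β − ψ = 60.0066°
θ_3 = φ − θ_1 − θ_2 = -149.9991° (wrapped to (-180°,180°])

60.007 -30.007 -149.999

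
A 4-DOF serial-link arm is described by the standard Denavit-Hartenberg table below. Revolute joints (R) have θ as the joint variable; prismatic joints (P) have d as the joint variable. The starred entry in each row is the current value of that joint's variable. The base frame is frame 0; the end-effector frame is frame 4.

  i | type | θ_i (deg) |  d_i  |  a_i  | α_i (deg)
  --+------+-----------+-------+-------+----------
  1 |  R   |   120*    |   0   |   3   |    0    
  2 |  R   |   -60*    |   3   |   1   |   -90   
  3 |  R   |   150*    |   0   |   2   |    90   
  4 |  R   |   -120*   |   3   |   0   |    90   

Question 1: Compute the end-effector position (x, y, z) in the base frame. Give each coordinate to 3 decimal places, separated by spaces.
-1.116 3.263 -0.598

after link 1: o_1 = (-1.5000, 2.5981, 0.0000)
after link 2: o_2 = (-1.0000, 3.4641, 3.0000)
after link 3: o_3 = (-1.8660, 1.9641, 2.0000)
after link 4: o_4 = (-1.1160, 3.2631, -0.5981)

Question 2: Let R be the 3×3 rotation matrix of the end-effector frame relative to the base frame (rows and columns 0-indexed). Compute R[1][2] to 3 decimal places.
End-effector z-axis (col 2 of R) = (-0.0580,0.8995,0.4330)
R[1][2] = 0.8995

0.900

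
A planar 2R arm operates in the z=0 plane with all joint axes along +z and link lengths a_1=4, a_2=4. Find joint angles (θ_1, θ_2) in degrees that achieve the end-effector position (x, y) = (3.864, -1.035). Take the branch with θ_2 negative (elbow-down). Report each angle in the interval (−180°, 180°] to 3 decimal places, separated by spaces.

cos θ_2 = (16.0017−4²−4²)/(2·4·4) = -0.4999; θ_2 = -119.9964° (elbow-down)
β = atan2(-1.0350,3.8640) = -14.9951°; ψ = atan2(-3.4642,2.0002) = -59.9982°
θ_1 = β − ψ = 45.0031°

45.003 -119.996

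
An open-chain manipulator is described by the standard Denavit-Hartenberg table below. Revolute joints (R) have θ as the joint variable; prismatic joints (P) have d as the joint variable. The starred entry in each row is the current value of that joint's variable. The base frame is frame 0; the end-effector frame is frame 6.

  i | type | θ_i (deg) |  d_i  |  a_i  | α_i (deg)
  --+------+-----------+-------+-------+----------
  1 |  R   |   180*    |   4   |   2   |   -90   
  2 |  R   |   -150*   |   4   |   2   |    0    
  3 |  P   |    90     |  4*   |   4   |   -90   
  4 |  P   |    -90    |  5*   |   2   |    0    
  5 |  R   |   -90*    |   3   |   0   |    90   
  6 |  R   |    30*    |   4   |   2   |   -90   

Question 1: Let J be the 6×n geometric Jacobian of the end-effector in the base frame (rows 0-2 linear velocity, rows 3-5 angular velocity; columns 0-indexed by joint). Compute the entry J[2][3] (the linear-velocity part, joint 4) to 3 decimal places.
prismatic axis z_3 = (-0.8660,0.0000,-0.5000)
J_v[:, 3] = z_3; J_ω[:, 3] = (0,0,0)
entry J[2][3] = -0.5000

-0.500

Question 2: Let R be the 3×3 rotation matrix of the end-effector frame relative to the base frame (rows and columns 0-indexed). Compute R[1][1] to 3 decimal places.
End-effector y-axis (col 1 of R) = (-0.0000,-1.0000,0.0000)
R[1][1] = -1.0000

-1.000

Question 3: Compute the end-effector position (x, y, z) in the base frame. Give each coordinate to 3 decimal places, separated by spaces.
after link 1: o_1 = (-2.0000, 0.0000, 4.0000)
after link 2: o_2 = (-0.2679, -4.0000, 5.0000)
after link 3: o_3 = (-2.2679, -8.0000, 8.4641)
after link 4: o_4 = (-6.5981, -10.0000, 5.9641)
after link 5: o_5 = (-9.1962, -10.0000, 4.4641)
after link 6: o_6 = (-9.1962, -6.0000, 2.4641)

-9.196 -6.000 2.464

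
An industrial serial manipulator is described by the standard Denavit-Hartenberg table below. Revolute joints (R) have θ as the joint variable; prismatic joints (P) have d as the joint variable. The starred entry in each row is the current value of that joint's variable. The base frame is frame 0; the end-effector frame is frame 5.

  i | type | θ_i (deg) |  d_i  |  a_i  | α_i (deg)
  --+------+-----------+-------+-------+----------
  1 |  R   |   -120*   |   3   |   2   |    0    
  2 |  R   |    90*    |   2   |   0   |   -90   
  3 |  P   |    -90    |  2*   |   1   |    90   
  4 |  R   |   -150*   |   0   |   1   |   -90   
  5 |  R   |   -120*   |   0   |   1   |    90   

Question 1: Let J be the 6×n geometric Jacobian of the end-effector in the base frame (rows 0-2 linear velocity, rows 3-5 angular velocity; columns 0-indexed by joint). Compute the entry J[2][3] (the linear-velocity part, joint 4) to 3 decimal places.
0.250

axis z_3 = (-0.8660,0.5000,0.0000); lever o_n−o_3 = (-0.8750,0.2165,-0.4330)
cross product → J_v[:, 3] = (-0.2165,-0.3750,0.2500)
J_ω[:, 3] = z_3
entry J[2][3] = 0.2500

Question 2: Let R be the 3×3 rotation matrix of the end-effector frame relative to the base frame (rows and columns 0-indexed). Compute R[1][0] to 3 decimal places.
0.650

End-effector x-axis (col 0 of R) = (-0.6250,0.6495,0.4330)
R[1][0] = 0.6495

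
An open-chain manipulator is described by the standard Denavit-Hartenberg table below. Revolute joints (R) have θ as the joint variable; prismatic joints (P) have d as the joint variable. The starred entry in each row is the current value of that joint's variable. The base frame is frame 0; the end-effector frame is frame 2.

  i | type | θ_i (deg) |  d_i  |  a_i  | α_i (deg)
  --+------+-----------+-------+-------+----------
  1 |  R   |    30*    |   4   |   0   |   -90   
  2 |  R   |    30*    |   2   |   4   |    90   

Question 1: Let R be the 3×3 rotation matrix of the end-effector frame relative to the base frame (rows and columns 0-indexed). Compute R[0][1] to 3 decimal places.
-0.500

End-effector y-axis (col 1 of R) = (-0.5000,0.8660,0.0000)
R[0][1] = -0.5000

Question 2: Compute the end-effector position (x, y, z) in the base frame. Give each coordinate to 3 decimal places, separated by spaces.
2.000 3.464 2.000

after link 1: o_1 = (0.0000, 0.0000, 4.0000)
after link 2: o_2 = (2.0000, 3.4641, 2.0000)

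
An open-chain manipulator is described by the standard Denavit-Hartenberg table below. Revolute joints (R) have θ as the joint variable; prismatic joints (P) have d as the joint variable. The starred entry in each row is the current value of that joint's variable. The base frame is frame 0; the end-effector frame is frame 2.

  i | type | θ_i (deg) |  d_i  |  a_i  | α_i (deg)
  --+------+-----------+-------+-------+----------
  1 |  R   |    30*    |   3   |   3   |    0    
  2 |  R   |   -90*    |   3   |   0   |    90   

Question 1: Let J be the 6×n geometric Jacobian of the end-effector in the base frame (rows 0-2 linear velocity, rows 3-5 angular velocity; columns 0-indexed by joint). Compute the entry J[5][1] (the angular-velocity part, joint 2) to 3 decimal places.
1.000

axis z_1 = (0.0000,0.0000,1.0000); lever o_n−o_1 = (0.0000,0.0000,3.0000)
cross product → J_v[:, 1] = (0.0000,0.0000,0.0000)
J_ω[:, 1] = z_1
entry J[5][1] = 1.0000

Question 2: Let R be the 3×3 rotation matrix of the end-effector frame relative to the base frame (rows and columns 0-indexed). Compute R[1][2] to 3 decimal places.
-0.500

End-effector z-axis (col 2 of R) = (-0.8660,-0.5000,0.0000)
R[1][2] = -0.5000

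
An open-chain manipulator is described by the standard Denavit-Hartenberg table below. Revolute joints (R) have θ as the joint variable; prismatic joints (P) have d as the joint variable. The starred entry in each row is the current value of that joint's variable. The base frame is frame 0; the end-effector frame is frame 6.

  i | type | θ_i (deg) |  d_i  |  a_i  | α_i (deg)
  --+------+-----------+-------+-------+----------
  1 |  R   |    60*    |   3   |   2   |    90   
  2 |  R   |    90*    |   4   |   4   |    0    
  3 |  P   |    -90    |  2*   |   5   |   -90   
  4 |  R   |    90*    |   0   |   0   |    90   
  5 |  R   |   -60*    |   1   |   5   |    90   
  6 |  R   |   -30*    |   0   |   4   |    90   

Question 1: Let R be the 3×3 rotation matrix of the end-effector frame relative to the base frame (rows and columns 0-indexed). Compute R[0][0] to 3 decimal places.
End-effector x-axis (col 0 of R) = (-0.6250,-0.2165,-0.7500)
R[0][0] = -0.6250

-0.625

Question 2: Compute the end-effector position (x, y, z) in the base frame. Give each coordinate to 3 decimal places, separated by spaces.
after link 1: o_1 = (1.0000, 1.7321, 3.0000)
after link 2: o_2 = (4.4641, -0.2679, 7.0000)
after link 3: o_3 = (8.6962, 3.0622, 7.0000)
after link 4: o_4 = (8.6962, 3.0622, 7.0000)
after link 5: o_5 = (7.0311, 5.1782, 2.6699)
after link 6: o_6 = (4.5311, 4.3122, -0.3301)

4.531 4.312 -0.330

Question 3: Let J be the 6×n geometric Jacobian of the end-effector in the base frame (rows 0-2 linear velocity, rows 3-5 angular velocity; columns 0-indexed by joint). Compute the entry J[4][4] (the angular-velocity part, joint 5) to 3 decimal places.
axis z_4 = (0.5000,0.8660,0.0000); lever o_n−o_4 = (-4.1651,1.2500,-7.3301)
cross product → J_v[:, 4] = (-6.3481,3.6651,4.2321)
J_ω[:, 4] = z_4
entry J[4][4] = 0.8660

0.866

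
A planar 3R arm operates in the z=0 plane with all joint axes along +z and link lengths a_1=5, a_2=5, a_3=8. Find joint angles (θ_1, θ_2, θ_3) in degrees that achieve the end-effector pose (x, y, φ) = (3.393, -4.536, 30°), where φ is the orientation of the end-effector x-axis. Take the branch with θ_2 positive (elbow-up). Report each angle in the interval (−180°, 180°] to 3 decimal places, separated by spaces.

wrist centre = target − a_3·(cos φ, sin φ) = (-3.5352, -8.5360)
cos θ_2 = (85.3610−5²−5²)/(2·5·5) = 0.7072; θ_2 = 44.9909° (elbow-up)
β = atan2(-8.5360,-3.5352) = -112.4970°; ψ = atan2(3.5350,8.5361) = 22.4954°
θ_1 = β − ψ = -134.9924°
θ_3 = φ − θ_1 − θ_2 = 120.0016° (wrapped to (-180°,180°])

-134.992 44.991 120.002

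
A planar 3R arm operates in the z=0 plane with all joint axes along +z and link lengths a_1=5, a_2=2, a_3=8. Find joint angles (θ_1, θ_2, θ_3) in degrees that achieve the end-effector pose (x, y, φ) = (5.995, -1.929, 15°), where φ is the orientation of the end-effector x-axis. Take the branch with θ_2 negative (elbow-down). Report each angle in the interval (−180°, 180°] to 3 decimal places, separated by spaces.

wrist centre = target − a_3·(cos φ, sin φ) = (-1.7324, -3.9996)
cos θ_2 = (18.9977−5²−2²)/(2·5·2) = -0.5001; θ_2 = -120.0078° (elbow-down)
β = atan2(-3.9996,-1.7324) = -113.4199°; ψ = atan2(-1.7319,3.9998) = -23.4128°
θ_1 = β − ψ = -90.0070°
θ_3 = φ − θ_1 − θ_2 = -134.9852° (wrapped to (-180°,180°])

-90.007 -120.008 -134.985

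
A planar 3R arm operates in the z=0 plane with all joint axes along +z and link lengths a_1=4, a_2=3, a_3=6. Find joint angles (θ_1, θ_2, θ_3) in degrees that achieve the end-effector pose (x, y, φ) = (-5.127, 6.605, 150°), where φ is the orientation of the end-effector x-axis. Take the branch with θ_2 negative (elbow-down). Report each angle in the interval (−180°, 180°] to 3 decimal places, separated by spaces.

wrist centre = target − a_3·(cos φ, sin φ) = (0.0692, 3.6050)
cos θ_2 = (13.0008−4²−3²)/(2·4·3) = -0.5000; θ_2 = -119.9978° (elbow-down)
β = atan2(3.6050,0.0692) = 88.9011°; ψ = atan2(-2.5981,2.5001) = -46.1016°
θ_1 = β − ψ = 135.0027°
θ_3 = φ − θ_1 − θ_2 = 134.9951° (wrapped to (-180°,180°])

135.003 -119.998 134.995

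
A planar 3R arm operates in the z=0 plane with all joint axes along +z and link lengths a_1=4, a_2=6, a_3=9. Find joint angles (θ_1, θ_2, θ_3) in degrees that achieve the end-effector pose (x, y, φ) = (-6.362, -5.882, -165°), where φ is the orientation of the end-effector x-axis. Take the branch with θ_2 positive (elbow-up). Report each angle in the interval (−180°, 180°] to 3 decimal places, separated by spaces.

-150.004 135.004 -150.001

wrist centre = target − a_3·(cos φ, sin φ) = (2.3313, -3.5526)
cos θ_2 = (18.0563−4²−6²)/(2·4·6) = -0.7072; θ_2 = 135.0044° (elbow-up)
β = atan2(-3.5526,2.3313) = -56.7260°; ψ = atan2(4.2423,-0.2430) = 93.2778°
θ_1 = β − ψ = -150.0039°
θ_3 = φ − θ_1 − θ_2 = -150.0005° (wrapped to (-180°,180°])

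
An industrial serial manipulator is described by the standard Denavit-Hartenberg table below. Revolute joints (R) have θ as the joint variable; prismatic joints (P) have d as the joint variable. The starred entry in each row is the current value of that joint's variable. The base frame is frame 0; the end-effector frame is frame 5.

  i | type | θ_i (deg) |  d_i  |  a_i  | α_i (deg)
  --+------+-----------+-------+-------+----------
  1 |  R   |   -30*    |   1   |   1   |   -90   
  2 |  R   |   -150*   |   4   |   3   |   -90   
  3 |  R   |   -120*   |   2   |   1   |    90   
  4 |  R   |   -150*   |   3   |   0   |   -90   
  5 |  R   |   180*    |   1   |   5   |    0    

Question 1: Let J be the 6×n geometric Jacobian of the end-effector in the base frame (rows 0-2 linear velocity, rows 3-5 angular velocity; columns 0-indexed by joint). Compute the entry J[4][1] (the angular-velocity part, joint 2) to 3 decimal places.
axis z_1 = (0.5000,0.8660,0.0000); lever o_n−o_1 = (7.2329,4.5409,1.8905)
cross product → J_v[:, 1] = (1.6373,-0.9453,-3.9934)
J_ω[:, 1] = z_1
entry J[4][1] = 0.8660

0.866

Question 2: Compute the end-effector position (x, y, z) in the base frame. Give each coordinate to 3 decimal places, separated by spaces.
after link 1: o_1 = (0.8660, -0.5000, 1.0000)
after link 2: o_2 = (0.6160, 4.2631, 2.5000)
after link 3: o_3 = (2.2901, 4.2966, 3.9821)
after link 4: o_4 = (3.4886, 1.8726, 2.6830)
after link 5: o_5 = (8.0990, 4.0409, 2.8905)

8.099 4.041 2.891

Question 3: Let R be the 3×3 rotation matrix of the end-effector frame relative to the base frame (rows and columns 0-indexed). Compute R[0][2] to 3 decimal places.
0.029

End-effector z-axis (col 2 of R) = (0.0290,0.4833,-0.8750)
R[0][2] = 0.0290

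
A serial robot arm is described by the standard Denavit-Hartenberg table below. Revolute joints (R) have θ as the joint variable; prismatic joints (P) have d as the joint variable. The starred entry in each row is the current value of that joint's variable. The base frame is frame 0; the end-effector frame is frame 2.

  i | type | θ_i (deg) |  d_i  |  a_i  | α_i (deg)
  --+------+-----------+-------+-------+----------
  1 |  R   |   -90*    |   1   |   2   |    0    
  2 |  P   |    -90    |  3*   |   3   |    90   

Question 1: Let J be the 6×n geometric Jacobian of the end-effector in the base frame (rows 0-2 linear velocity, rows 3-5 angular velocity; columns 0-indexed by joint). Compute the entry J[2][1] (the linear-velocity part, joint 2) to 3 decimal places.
prismatic axis z_1 = (0.0000,0.0000,1.0000)
J_v[:, 1] = z_1; J_ω[:, 1] = (0,0,0)
entry J[2][1] = 1.0000

1.000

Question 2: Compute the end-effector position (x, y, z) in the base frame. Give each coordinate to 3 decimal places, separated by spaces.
-3.000 -2.000 4.000

after link 1: o_1 = (0.0000, -2.0000, 1.0000)
after link 2: o_2 = (-3.0000, -2.0000, 4.0000)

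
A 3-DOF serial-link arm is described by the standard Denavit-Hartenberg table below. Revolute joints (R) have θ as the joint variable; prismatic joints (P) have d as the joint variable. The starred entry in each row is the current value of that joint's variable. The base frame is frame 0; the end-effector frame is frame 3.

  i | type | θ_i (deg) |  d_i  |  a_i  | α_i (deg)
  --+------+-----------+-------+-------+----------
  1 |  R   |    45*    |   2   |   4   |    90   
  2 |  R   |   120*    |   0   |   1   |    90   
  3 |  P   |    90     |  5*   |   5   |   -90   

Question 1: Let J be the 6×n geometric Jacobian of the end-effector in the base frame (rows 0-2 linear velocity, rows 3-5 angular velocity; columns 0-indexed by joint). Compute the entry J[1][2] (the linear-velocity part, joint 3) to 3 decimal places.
prismatic axis z_2 = (0.6124,0.6124,0.5000)
J_v[:, 2] = z_2; J_ω[:, 2] = (0,0,0)
entry J[1][2] = 0.6124

0.612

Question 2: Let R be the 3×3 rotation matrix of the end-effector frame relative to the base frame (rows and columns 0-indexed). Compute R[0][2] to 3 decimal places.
End-effector z-axis (col 2 of R) = (0.3536,0.3536,-0.8660)
R[0][2] = 0.3536

0.354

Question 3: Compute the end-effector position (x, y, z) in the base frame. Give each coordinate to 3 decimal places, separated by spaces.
9.072 2.001 5.366

after link 1: o_1 = (2.8284, 2.8284, 2.0000)
after link 2: o_2 = (2.4749, 2.4749, 2.8660)
after link 3: o_3 = (9.0723, 2.0012, 5.3660)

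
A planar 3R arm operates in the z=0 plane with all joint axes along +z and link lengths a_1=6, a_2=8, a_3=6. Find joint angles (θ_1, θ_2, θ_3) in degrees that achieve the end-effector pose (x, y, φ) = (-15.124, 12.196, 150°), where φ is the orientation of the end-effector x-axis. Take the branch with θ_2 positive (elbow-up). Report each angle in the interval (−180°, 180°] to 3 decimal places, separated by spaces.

119.993 30.012 -0.004

wrist centre = target − a_3·(cos φ, sin φ) = (-9.9278, 9.1960)
cos θ_2 = (183.1286−6²−8²)/(2·6·8) = 0.8659; θ_2 = 30.0118° (elbow-up)
β = atan2(9.1960,-9.9278) = 137.1916°; ψ = atan2(4.0014,12.9274) = 17.1989°
θ_1 = β − ψ = 119.9927°
θ_3 = φ − θ_1 − θ_2 = -0.0044° (wrapped to (-180°,180°])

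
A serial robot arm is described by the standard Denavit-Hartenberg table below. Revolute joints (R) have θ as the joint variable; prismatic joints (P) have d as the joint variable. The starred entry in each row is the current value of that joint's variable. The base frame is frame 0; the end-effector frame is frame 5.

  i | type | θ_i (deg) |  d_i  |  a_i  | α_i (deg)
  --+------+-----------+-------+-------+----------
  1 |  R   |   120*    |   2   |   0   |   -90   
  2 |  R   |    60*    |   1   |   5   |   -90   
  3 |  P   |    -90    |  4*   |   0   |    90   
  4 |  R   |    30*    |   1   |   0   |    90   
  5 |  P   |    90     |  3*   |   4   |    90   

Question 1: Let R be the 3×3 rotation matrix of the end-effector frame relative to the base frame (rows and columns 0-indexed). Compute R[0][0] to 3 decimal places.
End-effector x-axis (col 0 of R) = (0.2500,-0.4330,0.8660)
R[0][0] = 0.2500

0.250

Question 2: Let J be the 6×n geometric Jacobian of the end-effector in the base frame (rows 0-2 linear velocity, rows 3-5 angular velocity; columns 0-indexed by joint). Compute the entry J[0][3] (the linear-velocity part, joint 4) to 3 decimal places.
axis z_3 = (0.2500,-0.4330,0.8660); lever o_n−o_3 = (-1.1740,-0.9665,5.6292)
cross product → J_v[:, 3] = (-1.6005,-2.4240,-0.7500)
J_ω[:, 3] = z_3
entry J[0][3] = -1.6005

-1.600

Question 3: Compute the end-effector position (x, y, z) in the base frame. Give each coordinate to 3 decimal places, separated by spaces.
-1.558 -2.301 1.299

after link 1: o_1 = (0.0000, 0.0000, 2.0000)
after link 2: o_2 = (-2.1160, 1.6651, -2.3301)
after link 3: o_3 = (-0.3840, -1.3349, -4.3301)
after link 4: o_4 = (-0.1340, -1.7679, -3.4641)
after link 5: o_5 = (-1.5580, -2.3014, 1.2990)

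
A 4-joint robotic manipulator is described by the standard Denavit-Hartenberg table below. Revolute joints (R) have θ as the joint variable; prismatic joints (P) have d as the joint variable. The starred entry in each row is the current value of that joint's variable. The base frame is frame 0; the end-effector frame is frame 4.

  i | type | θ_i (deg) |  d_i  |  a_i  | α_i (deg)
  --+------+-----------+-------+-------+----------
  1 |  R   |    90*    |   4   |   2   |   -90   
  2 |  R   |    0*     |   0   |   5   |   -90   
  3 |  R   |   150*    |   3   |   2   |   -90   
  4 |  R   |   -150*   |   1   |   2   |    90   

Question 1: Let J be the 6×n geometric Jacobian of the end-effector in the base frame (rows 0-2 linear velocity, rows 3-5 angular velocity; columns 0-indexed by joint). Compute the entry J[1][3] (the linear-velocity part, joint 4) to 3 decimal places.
-0.866

axis z_3 = (-0.8660,-0.5000,0.0000); lever o_n−o_3 = (-1.7321,1.0000,-1.0000)
cross product → J_v[:, 3] = (0.5000,-0.8660,-1.7321)
J_ω[:, 3] = z_3
entry J[1][3] = -0.8660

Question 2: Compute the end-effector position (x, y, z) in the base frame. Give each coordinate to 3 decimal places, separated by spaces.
after link 1: o_1 = (0.0000, 2.0000, 4.0000)
after link 2: o_2 = (0.0000, 7.0000, 4.0000)
after link 3: o_3 = (1.0000, 5.2679, 1.0000)
after link 4: o_4 = (-0.7321, 6.2679, 0.0000)

-0.732 6.268 0.000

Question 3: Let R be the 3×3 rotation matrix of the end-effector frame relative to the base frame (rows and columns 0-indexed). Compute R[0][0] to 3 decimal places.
-0.433

End-effector x-axis (col 0 of R) = (-0.4330,0.7500,-0.5000)
R[0][0] = -0.4330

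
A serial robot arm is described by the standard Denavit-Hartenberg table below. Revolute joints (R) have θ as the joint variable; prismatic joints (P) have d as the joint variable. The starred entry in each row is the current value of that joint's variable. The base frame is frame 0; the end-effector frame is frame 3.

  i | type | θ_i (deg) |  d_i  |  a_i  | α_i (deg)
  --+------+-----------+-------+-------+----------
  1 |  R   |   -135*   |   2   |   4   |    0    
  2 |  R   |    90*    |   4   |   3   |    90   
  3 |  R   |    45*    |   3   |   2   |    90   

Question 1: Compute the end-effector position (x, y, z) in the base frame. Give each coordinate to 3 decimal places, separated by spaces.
-1.828 -8.071 7.414

after link 1: o_1 = (-2.8284, -2.8284, 2.0000)
after link 2: o_2 = (-0.7071, -4.9497, 6.0000)
after link 3: o_3 = (-1.8284, -8.0711, 7.4142)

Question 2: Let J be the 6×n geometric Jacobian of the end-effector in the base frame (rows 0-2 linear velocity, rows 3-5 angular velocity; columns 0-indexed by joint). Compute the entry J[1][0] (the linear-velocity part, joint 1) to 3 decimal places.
axis z_0 = ẑ; lever o_n−o_0 = (-1.8284,-8.0711,7.4142)
cross product → J_v[:, 0] = (8.0711,-1.8284,0.0000)
J_ω[:, 0] = z_0
entry J[1][0] = -1.8284

-1.828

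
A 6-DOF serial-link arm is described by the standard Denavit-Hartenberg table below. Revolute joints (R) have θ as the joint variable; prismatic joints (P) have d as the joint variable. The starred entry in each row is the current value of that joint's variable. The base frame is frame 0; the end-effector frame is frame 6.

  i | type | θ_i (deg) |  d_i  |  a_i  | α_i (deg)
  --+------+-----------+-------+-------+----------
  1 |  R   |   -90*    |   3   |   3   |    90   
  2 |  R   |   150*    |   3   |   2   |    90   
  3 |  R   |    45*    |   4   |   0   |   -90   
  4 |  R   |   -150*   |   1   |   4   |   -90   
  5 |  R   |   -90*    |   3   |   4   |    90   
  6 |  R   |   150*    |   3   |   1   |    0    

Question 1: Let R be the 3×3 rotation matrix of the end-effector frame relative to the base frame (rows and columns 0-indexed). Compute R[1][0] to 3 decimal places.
End-effector x-axis (col 0 of R) = (0.4356,0.4669,0.7696)
R[1][0] = 0.4669

0.467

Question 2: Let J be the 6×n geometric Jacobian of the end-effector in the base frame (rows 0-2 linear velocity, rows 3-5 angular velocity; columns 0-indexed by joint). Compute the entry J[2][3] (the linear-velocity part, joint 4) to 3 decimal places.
axis z_3 = (-0.7071,-0.6124,-0.3536); lever o_n−o_3 = (-3.5482,-3.7558,1.9090)
cross product → J_v[:, 3] = (-2.4969,2.6043,0.4829)
J_ω[:, 3] = z_3
entry J[2][3] = 0.4829

0.483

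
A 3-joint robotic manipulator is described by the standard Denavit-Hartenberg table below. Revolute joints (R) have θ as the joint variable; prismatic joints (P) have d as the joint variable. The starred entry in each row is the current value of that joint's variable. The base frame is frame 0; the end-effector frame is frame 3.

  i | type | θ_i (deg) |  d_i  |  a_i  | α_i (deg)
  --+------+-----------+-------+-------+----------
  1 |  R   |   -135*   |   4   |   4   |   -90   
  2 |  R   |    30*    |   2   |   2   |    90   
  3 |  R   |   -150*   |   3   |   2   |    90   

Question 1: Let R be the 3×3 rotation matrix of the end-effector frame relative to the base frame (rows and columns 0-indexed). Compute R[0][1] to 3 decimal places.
End-effector y-axis (col 1 of R) = (-0.3536,-0.3536,0.8660)
R[0][1] = -0.3536

-0.354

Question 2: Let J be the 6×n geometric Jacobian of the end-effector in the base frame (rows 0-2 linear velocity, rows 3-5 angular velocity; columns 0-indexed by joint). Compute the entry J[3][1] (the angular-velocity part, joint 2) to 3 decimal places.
axis z_1 = (0.7071,-0.7071,0.0000); lever o_n−o_1 = (-0.5176,-1.9319,2.4641)
cross product → J_v[:, 1] = (-1.7424,-1.7424,-1.7321)
J_ω[:, 1] = z_1
entry J[3][1] = 0.7071

0.707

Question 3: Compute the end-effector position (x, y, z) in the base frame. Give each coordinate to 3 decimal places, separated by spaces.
-3.346 -4.760 6.464

after link 1: o_1 = (-2.8284, -2.8284, 4.0000)
after link 2: o_2 = (-2.6390, -5.4674, 3.0000)
after link 3: o_3 = (-3.3461, -4.7603, 6.4641)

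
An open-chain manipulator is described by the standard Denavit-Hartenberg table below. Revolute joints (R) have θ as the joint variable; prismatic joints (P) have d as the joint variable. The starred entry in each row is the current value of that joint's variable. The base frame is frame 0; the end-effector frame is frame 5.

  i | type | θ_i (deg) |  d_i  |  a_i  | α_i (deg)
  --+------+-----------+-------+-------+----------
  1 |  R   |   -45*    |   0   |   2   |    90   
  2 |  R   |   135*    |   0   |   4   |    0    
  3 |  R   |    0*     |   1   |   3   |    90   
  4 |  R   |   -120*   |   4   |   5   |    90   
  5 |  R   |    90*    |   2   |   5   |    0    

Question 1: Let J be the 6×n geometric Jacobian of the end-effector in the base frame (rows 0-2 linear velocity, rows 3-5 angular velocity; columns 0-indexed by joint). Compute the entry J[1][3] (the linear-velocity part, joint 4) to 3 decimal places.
4.658

axis z_3 = (0.5000,-0.5000,0.7071); lever o_n−o_3 = (8.9708,-4.2613,3.3714)
cross product → J_v[:, 3] = (1.3274,4.6576,2.3548)
J_ω[:, 3] = z_3
entry J[1][3] = 4.6576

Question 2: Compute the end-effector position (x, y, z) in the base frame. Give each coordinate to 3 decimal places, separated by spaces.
after link 1: o_1 = (1.4142, -1.4142, 0.0000)
after link 2: o_2 = (-0.5858, 0.5858, 2.8284)
after link 3: o_3 = (-2.7929, 1.3787, 4.9497)
after link 4: o_4 = (3.5190, 1.1905, 6.0104)
after link 5: o_5 = (6.1779, -2.8826, 8.3212)

6.178 -2.883 8.321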